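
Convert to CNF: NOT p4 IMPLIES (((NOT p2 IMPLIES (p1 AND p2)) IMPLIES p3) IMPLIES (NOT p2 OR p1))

p4 OR NOT p3 OR NOT p2 OR p1

NOT p4 IMPLIES (((NOT p2 IMPLIES (p1 AND p2)) IMPLIES p3) IMPLIES (NOT p2 OR p1))
⇔ NOT NOT p4 OR (((NOT p2 IMPLIES (p1 AND p2)) IMPLIES p3) IMPLIES (NOT p2 OR p1))
⇔ NOT NOT p4 OR NOT ((NOT p2 IMPLIES (p1 AND p2)) IMPLIES p3) OR NOT p2 OR p1
⇔ NOT NOT p4 OR NOT (NOT (NOT p2 IMPLIES (p1 AND p2)) OR p3) OR NOT p2 OR p1
⇔ NOT NOT p4 OR NOT (NOT (NOT NOT p2 OR (p1 AND p2)) OR p3) OR NOT p2 OR p1
⇔ p4 OR NOT (NOT (NOT NOT p2 OR (p1 AND p2)) OR p3) OR NOT p2 OR p1
⇔ p4 OR (NOT NOT (NOT NOT p2 OR (p1 AND p2)) AND NOT p3) OR NOT p2 OR p1
⇔ p4 OR ((NOT NOT p2 OR (p1 AND p2)) AND NOT p3) OR NOT p2 OR p1
⇔ p4 OR ((p2 OR (p1 AND p2)) AND NOT p3) OR NOT p2 OR p1
⇔ (p4 OR p2 OR p1 OR NOT p2 OR p1) AND (p4 OR p2 OR p2 OR NOT p2 OR p1) AND (p4 OR NOT p3 OR NOT p2 OR p1)
⇔ p4 OR NOT p3 OR NOT p2 OR p1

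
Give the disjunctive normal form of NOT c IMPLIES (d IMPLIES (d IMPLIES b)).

NOT c IMPLIES (d IMPLIES (d IMPLIES b))
= NOT NOT c OR (d IMPLIES (d IMPLIES b))   (eliminate IMPLIES)
= NOT NOT c OR NOT d OR (d IMPLIES b)   (eliminate IMPLIES)
= NOT NOT c OR NOT d OR NOT d OR b   (eliminate IMPLIES)
= c OR NOT d OR NOT d OR b   (double negation)
= c OR NOT d OR b   (simplify)

c OR NOT d OR b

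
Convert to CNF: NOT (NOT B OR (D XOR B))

B AND (NOT B OR D)

NOT (NOT B OR (D XOR B))
≡ NOT (NOT B OR ((D OR B) AND NOT (D AND B)))   [expand XOR]
≡ NOT NOT B AND NOT ((D OR B) AND NOT (D AND B))   [De Morgan]
≡ B AND NOT ((D OR B) AND NOT (D AND B))   [double negation]
≡ B AND (NOT (D OR B) OR NOT NOT (D AND B))   [De Morgan]
≡ B AND ((NOT D AND NOT B) OR NOT NOT (D AND B))   [De Morgan]
≡ B AND ((NOT D AND NOT B) OR (D AND B))   [double negation]
≡ B AND (NOT D OR D) AND (NOT D OR B) AND (NOT B OR D) AND (NOT B OR B)   [distribute OR over AND]
≡ B AND (NOT B OR D)   [simplify]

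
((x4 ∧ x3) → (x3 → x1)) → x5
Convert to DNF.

(x4 ∧ x3 ∧ ¬x1) ∨ x5

((x4 ∧ x3) → (x3 → x1)) → x5
= ¬((x4 ∧ x3) → (x3 → x1)) ∨ x5   [eliminate →]
= ¬(¬(x4 ∧ x3) ∨ (x3 → x1)) ∨ x5   [eliminate →]
= ¬(¬(x4 ∧ x3) ∨ ¬x3 ∨ x1) ∨ x5   [eliminate →]
= (¬¬(x4 ∧ x3) ∧ ¬¬x3 ∧ ¬x1) ∨ x5   [De Morgan]
= (x4 ∧ x3 ∧ ¬¬x3 ∧ ¬x1) ∨ x5   [double negation]
= (x4 ∧ x3 ∧ x3 ∧ ¬x1) ∨ x5   [double negation]
= (x4 ∧ x3 ∧ ¬x1) ∨ x5   [simplify]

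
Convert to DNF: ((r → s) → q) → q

(¬r ∧ ¬q) ∨ (s ∧ ¬q) ∨ q

((r → s) → q) → q
⇔ ¬((r → s) → q) ∨ q
⇔ ¬(¬(r → s) ∨ q) ∨ q
⇔ ¬(¬(¬r ∨ s) ∨ q) ∨ q
⇔ (¬¬(¬r ∨ s) ∧ ¬q) ∨ q
⇔ ((¬r ∨ s) ∧ ¬q) ∨ q
⇔ (¬r ∧ ¬q) ∨ (s ∧ ¬q) ∨ q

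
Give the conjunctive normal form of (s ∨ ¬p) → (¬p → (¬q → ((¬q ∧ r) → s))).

(s ∨ ¬p) → (¬p → (¬q → ((¬q ∧ r) → s)))
≡ ¬(s ∨ ¬p) ∨ (¬p → (¬q → ((¬q ∧ r) → s)))   (eliminate →)
≡ ¬(s ∨ ¬p) ∨ ¬¬p ∨ (¬q → ((¬q ∧ r) → s))   (eliminate →)
≡ ¬(s ∨ ¬p) ∨ ¬¬p ∨ ¬¬q ∨ ((¬q ∧ r) → s)   (eliminate →)
≡ ¬(s ∨ ¬p) ∨ ¬¬p ∨ ¬¬q ∨ ¬(¬q ∧ r) ∨ s   (eliminate →)
≡ (¬s ∧ ¬¬p) ∨ ¬¬p ∨ ¬¬q ∨ ¬(¬q ∧ r) ∨ s   (De Morgan)
≡ (¬s ∧ p) ∨ ¬¬p ∨ ¬¬q ∨ ¬(¬q ∧ r) ∨ s   (double negation)
≡ (¬s ∧ p) ∨ p ∨ ¬¬q ∨ ¬(¬q ∧ r) ∨ s   (double negation)
≡ (¬s ∧ p) ∨ p ∨ q ∨ ¬(¬q ∧ r) ∨ s   (double negation)
≡ (¬s ∧ p) ∨ p ∨ q ∨ ¬¬q ∨ ¬r ∨ s   (De Morgan)
≡ (¬s ∧ p) ∨ p ∨ q ∨ q ∨ ¬r ∨ s   (double negation)
≡ (¬s ∨ p ∨ q ∨ q ∨ ¬r ∨ s) ∧ (p ∨ p ∨ q ∨ q ∨ ¬r ∨ s)   (distribute ∨ over ∧)
≡ p ∨ q ∨ ¬r ∨ s   (simplify)

p ∨ q ∨ ¬r ∨ s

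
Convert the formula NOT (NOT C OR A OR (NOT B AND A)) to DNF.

NOT (NOT C OR A OR (NOT B AND A))
≡ NOT NOT C AND NOT A AND NOT (NOT B AND A)   [De Morgan]
≡ C AND NOT A AND NOT (NOT B AND A)   [double negation]
≡ C AND NOT A AND (NOT NOT B OR NOT A)   [De Morgan]
≡ C AND NOT A AND (B OR NOT A)   [double negation]
≡ (C AND NOT A AND B) OR (C AND NOT A AND NOT A)   [distribute AND over OR]
≡ C AND NOT A   [simplify]

C AND NOT A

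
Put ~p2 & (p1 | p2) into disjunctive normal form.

~p2 & (p1 | p2)
≡ (~p2 & p1) | (~p2 & p2)   — distribute & over |
≡ ~p2 & p1   — simplify

~p2 & p1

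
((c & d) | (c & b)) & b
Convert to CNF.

((c & d) | (c & b)) & b
≡ (c | c) & (c | b) & (d | c) & (d | b) & b   [distribute | over &]
≡ c & b   [simplify]

c & b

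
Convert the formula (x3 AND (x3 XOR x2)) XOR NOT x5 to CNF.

(x3 AND (x3 XOR x2)) XOR NOT x5
≡ ((x3 AND (x3 XOR x2)) OR NOT x5) AND NOT (x3 AND (x3 XOR x2) AND NOT x5)
≡ ((x3 AND (x3 OR x2) AND NOT (x3 AND x2)) OR NOT x5) AND NOT (x3 AND (x3 XOR x2) AND NOT x5)
≡ ((x3 AND (x3 OR x2) AND NOT (x3 AND x2)) OR NOT x5) AND NOT (x3 AND (x3 OR x2) AND NOT (x3 AND x2) AND NOT x5)
≡ ((x3 AND (x3 OR x2) AND (NOT x3 OR NOT x2)) OR NOT x5) AND NOT (x3 AND (x3 OR x2) AND NOT (x3 AND x2) AND NOT x5)
≡ ((x3 AND (x3 OR x2) AND (NOT x3 OR NOT x2)) OR NOT x5) AND (NOT x3 OR NOT (x3 OR x2) OR NOT NOT (x3 AND x2) OR NOT NOT x5)
≡ ((x3 AND (x3 OR x2) AND (NOT x3 OR NOT x2)) OR NOT x5) AND (NOT x3 OR (NOT x3 AND NOT x2) OR NOT NOT (x3 AND x2) OR NOT NOT x5)
≡ ((x3 AND (x3 OR x2) AND (NOT x3 OR NOT x2)) OR NOT x5) AND (NOT x3 OR (NOT x3 AND NOT x2) OR (x3 AND x2) OR NOT NOT x5)
≡ ((x3 AND (x3 OR x2) AND (NOT x3 OR NOT x2)) OR NOT x5) AND (NOT x3 OR (NOT x3 AND NOT x2) OR (x3 AND x2) OR x5)
≡ (x3 OR NOT x5) AND (x3 OR x2 OR NOT x5) AND (NOT x3 OR NOT x2 OR NOT x5) AND (NOT x3 OR NOT x3 OR x3 OR x5) AND (NOT x3 OR NOT x3 OR x2 OR x5) AND (NOT x3 OR NOT x2 OR x3 OR x5) AND (NOT x3 OR NOT x2 OR x2 OR x5)
≡ (x3 OR NOT x5) AND (NOT x3 OR NOT x2 OR NOT x5) AND (NOT x3 OR x2 OR x5)

(x3 OR NOT x5) AND (NOT x3 OR NOT x2 OR NOT x5) AND (NOT x3 OR x2 OR x5)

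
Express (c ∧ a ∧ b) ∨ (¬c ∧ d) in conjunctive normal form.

(c ∨ d) ∧ (a ∨ ¬c) ∧ (a ∨ d) ∧ (b ∨ ¬c) ∧ (b ∨ d)

(c ∧ a ∧ b) ∨ (¬c ∧ d)
≡ (c ∨ ¬c) ∧ (c ∨ d) ∧ (a ∨ ¬c) ∧ (a ∨ d) ∧ (b ∨ ¬c) ∧ (b ∨ d)   — distribute ∨ over ∧
≡ (c ∨ d) ∧ (a ∨ ¬c) ∧ (a ∨ d) ∧ (b ∨ ¬c) ∧ (b ∨ d)   — simplify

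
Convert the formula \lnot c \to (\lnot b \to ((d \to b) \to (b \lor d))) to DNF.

c \lor b \lor d

\lnot c \to (\lnot b \to ((d \to b) \to (b \lor d)))
≡ \lnot \lnot c \lor (\lnot b \to ((d \to b) \to (b \lor d)))
≡ \lnot \lnot c \lor \lnot \lnot b \lor ((d \to b) \to (b \lor d))
≡ \lnot \lnot c \lor \lnot \lnot b \lor \lnot (d \to b) \lor b \lor d
≡ \lnot \lnot c \lor \lnot \lnot b \lor \lnot (\lnot d \lor b) \lor b \lor d
≡ c \lor \lnot \lnot b \lor \lnot (\lnot d \lor b) \lor b \lor d
≡ c \lor b \lor \lnot (\lnot d \lor b) \lor b \lor d
≡ c \lor b \lor (\lnot \lnot d \land \lnot b) \lor b \lor d
≡ c \lor b \lor (d \land \lnot b) \lor b \lor d
≡ c \lor b \lor d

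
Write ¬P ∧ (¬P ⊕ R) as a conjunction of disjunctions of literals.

¬P ∧ (P ∨ ¬R)

¬P ∧ (¬P ⊕ R)
≡ ¬P ∧ (¬P ∨ R) ∧ ¬(¬P ∧ R)   — expand ⊕
≡ ¬P ∧ (¬P ∨ R) ∧ (¬¬P ∨ ¬R)   — De Morgan
≡ ¬P ∧ (¬P ∨ R) ∧ (P ∨ ¬R)   — double negation
≡ ¬P ∧ (P ∨ ¬R)   — simplify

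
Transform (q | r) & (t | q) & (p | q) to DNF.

(q | r) & (t | q) & (p | q)
⇔ (q & t & p) | (q & t & q) | (q & q & p) | (q & q & q) | (r & t & p) | (r & t & q) | (r & q & p) | (r & q & q)   (distribute & over |)
⇔ q | (r & t & p)   (simplify)

q | (r & t & p)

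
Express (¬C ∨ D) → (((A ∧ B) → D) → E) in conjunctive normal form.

(C ∨ A ∨ E) ∧ (C ∨ B ∨ E) ∧ (¬D ∨ E)

(¬C ∨ D) → (((A ∧ B) → D) → E)
≡ ¬(¬C ∨ D) ∨ (((A ∧ B) → D) → E)   — eliminate →
≡ ¬(¬C ∨ D) ∨ ¬((A ∧ B) → D) ∨ E   — eliminate →
≡ ¬(¬C ∨ D) ∨ ¬(¬(A ∧ B) ∨ D) ∨ E   — eliminate →
≡ (¬¬C ∧ ¬D) ∨ ¬(¬(A ∧ B) ∨ D) ∨ E   — De Morgan
≡ (C ∧ ¬D) ∨ ¬(¬(A ∧ B) ∨ D) ∨ E   — double negation
≡ (C ∧ ¬D) ∨ (¬¬(A ∧ B) ∧ ¬D) ∨ E   — De Morgan
≡ (C ∧ ¬D) ∨ (A ∧ B ∧ ¬D) ∨ E   — double negation
≡ (C ∨ A ∨ E) ∧ (C ∨ B ∨ E) ∧ (C ∨ ¬D ∨ E) ∧ (¬D ∨ A ∨ E) ∧ (¬D ∨ B ∨ E) ∧ (¬D ∨ ¬D ∨ E)   — distribute ∨ over ∧
≡ (C ∨ A ∨ E) ∧ (C ∨ B ∨ E) ∧ (¬D ∨ E)   — simplify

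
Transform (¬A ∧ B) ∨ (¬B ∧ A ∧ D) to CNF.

(¬A ∧ B) ∨ (¬B ∧ A ∧ D)
⇔ (¬A ∨ ¬B) ∧ (¬A ∨ A) ∧ (¬A ∨ D) ∧ (B ∨ ¬B) ∧ (B ∨ A) ∧ (B ∨ D)   (distribute ∨ over ∧)
⇔ (¬A ∨ ¬B) ∧ (¬A ∨ D) ∧ (B ∨ A) ∧ (B ∨ D)   (simplify)

(¬A ∨ ¬B) ∧ (¬A ∨ D) ∧ (B ∨ A) ∧ (B ∨ D)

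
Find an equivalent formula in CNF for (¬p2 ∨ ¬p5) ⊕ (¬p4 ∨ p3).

(¬p2 ∨ ¬p5 ∨ ¬p4 ∨ p3) ∧ (p2 ∨ p4) ∧ (p2 ∨ ¬p3) ∧ (p5 ∨ p4) ∧ (p5 ∨ ¬p3)

(¬p2 ∨ ¬p5) ⊕ (¬p4 ∨ p3)
≡ (¬p2 ∨ ¬p5 ∨ ¬p4 ∨ p3) ∧ ¬((¬p2 ∨ ¬p5) ∧ (¬p4 ∨ p3))   [expand ⊕]
≡ (¬p2 ∨ ¬p5 ∨ ¬p4 ∨ p3) ∧ (¬(¬p2 ∨ ¬p5) ∨ ¬(¬p4 ∨ p3))   [De Morgan]
≡ (¬p2 ∨ ¬p5 ∨ ¬p4 ∨ p3) ∧ ((¬¬p2 ∧ ¬¬p5) ∨ ¬(¬p4 ∨ p3))   [De Morgan]
≡ (¬p2 ∨ ¬p5 ∨ ¬p4 ∨ p3) ∧ ((p2 ∧ ¬¬p5) ∨ ¬(¬p4 ∨ p3))   [double negation]
≡ (¬p2 ∨ ¬p5 ∨ ¬p4 ∨ p3) ∧ ((p2 ∧ p5) ∨ ¬(¬p4 ∨ p3))   [double negation]
≡ (¬p2 ∨ ¬p5 ∨ ¬p4 ∨ p3) ∧ ((p2 ∧ p5) ∨ (¬¬p4 ∧ ¬p3))   [De Morgan]
≡ (¬p2 ∨ ¬p5 ∨ ¬p4 ∨ p3) ∧ ((p2 ∧ p5) ∨ (p4 ∧ ¬p3))   [double negation]
≡ (¬p2 ∨ ¬p5 ∨ ¬p4 ∨ p3) ∧ (p2 ∨ p4) ∧ (p2 ∨ ¬p3) ∧ (p5 ∨ p4) ∧ (p5 ∨ ¬p3)   [distribute ∨ over ∧]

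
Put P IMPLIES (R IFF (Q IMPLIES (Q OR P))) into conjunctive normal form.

P IMPLIES (R IFF (Q IMPLIES (Q OR P)))
≡ NOT P OR (R IFF (Q IMPLIES (Q OR P)))   [eliminate IMPLIES]
≡ NOT P OR ((R IMPLIES (Q IMPLIES (Q OR P))) AND ((Q IMPLIES (Q OR P)) IMPLIES R))   [eliminate IFF]
≡ NOT P OR ((NOT R OR (Q IMPLIES (Q OR P))) AND ((Q IMPLIES (Q OR P)) IMPLIES R))   [eliminate IMPLIES]
≡ NOT P OR ((NOT R OR NOT Q OR Q OR P) AND ((Q IMPLIES (Q OR P)) IMPLIES R))   [eliminate IMPLIES]
≡ NOT P OR ((NOT R OR NOT Q OR Q OR P) AND (NOT (Q IMPLIES (Q OR P)) OR R))   [eliminate IMPLIES]
≡ NOT P OR ((NOT R OR NOT Q OR Q OR P) AND (NOT (NOT Q OR Q OR P) OR R))   [eliminate IMPLIES]
≡ NOT P OR ((NOT R OR NOT Q OR Q OR P) AND ((NOT NOT Q AND NOT Q AND NOT P) OR R))   [De Morgan]
≡ NOT P OR ((NOT R OR NOT Q OR Q OR P) AND ((Q AND NOT Q AND NOT P) OR R))   [double negation]
≡ (NOT P OR NOT R OR NOT Q OR Q OR P) AND (NOT P OR Q OR R) AND (NOT P OR NOT Q OR R) AND (NOT P OR NOT P OR R)   [distribute OR over AND]
≡ NOT P OR R   [simplify]

NOT P OR R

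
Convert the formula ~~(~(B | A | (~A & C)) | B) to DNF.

(~B & ~A & ~C) | B

~~(~(B | A | (~A & C)) | B)
≡ ~(B | A | (~A & C)) | B   [double negation]
≡ (~B & ~A & ~(~A & C)) | B   [De Morgan]
≡ (~B & ~A & (~~A | ~C)) | B   [De Morgan]
≡ (~B & ~A & (A | ~C)) | B   [double negation]
≡ (~B & ~A & A) | (~B & ~A & ~C) | B   [distribute & over |]
≡ (~B & ~A & ~C) | B   [simplify]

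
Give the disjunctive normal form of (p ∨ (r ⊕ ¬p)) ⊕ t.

(p ∧ ¬t) ∨ (¬r ∧ ¬p ∧ ¬t) ∨ (¬p ∧ r ∧ t)

(p ∨ (r ⊕ ¬p)) ⊕ t
≡ ((p ∨ (r ⊕ ¬p)) ∧ ¬t) ∨ (¬(p ∨ (r ⊕ ¬p)) ∧ t)
≡ ((p ∨ (r ∧ ¬¬p) ∨ (¬r ∧ ¬p)) ∧ ¬t) ∨ (¬(p ∨ (r ⊕ ¬p)) ∧ t)
≡ ((p ∨ (r ∧ ¬¬p) ∨ (¬r ∧ ¬p)) ∧ ¬t) ∨ (¬(p ∨ (r ∧ ¬¬p) ∨ (¬r ∧ ¬p)) ∧ t)
≡ ((p ∨ (r ∧ p) ∨ (¬r ∧ ¬p)) ∧ ¬t) ∨ (¬(p ∨ (r ∧ ¬¬p) ∨ (¬r ∧ ¬p)) ∧ t)
≡ ((p ∨ (r ∧ p) ∨ (¬r ∧ ¬p)) ∧ ¬t) ∨ (¬p ∧ ¬(r ∧ ¬¬p) ∧ ¬(¬r ∧ ¬p) ∧ t)
≡ ((p ∨ (r ∧ p) ∨ (¬r ∧ ¬p)) ∧ ¬t) ∨ (¬p ∧ (¬r ∨ ¬¬¬p) ∧ ¬(¬r ∧ ¬p) ∧ t)
≡ ((p ∨ (r ∧ p) ∨ (¬r ∧ ¬p)) ∧ ¬t) ∨ (¬p ∧ (¬r ∨ ¬p) ∧ ¬(¬r ∧ ¬p) ∧ t)
≡ ((p ∨ (r ∧ p) ∨ (¬r ∧ ¬p)) ∧ ¬t) ∨ (¬p ∧ (¬r ∨ ¬p) ∧ (¬¬r ∨ ¬¬p) ∧ t)
≡ ((p ∨ (r ∧ p) ∨ (¬r ∧ ¬p)) ∧ ¬t) ∨ (¬p ∧ (¬r ∨ ¬p) ∧ (r ∨ ¬¬p) ∧ t)
≡ ((p ∨ (r ∧ p) ∨ (¬r ∧ ¬p)) ∧ ¬t) ∨ (¬p ∧ (¬r ∨ ¬p) ∧ (r ∨ p) ∧ t)
≡ (p ∧ ¬t) ∨ (r ∧ p ∧ ¬t) ∨ (¬r ∧ ¬p ∧ ¬t) ∨ (¬p ∧ ¬r ∧ r ∧ t) ∨ (¬p ∧ ¬r ∧ p ∧ t) ∨ (¬p ∧ ¬p ∧ r ∧ t) ∨ (¬p ∧ ¬p ∧ p ∧ t)
≡ (p ∧ ¬t) ∨ (¬r ∧ ¬p ∧ ¬t) ∨ (¬p ∧ r ∧ t)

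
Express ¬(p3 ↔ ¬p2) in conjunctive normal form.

(p3 ∨ ¬p2) ∧ (p2 ∨ ¬p3)

¬(p3 ↔ ¬p2)
≡ ¬((p3 → ¬p2) ∧ (¬p2 → p3))   [eliminate ↔]
≡ ¬((¬p3 ∨ ¬p2) ∧ (¬p2 → p3))   [eliminate →]
≡ ¬((¬p3 ∨ ¬p2) ∧ (¬¬p2 ∨ p3))   [eliminate →]
≡ ¬(¬p3 ∨ ¬p2) ∨ ¬(¬¬p2 ∨ p3)   [De Morgan]
≡ (¬¬p3 ∧ ¬¬p2) ∨ ¬(¬¬p2 ∨ p3)   [De Morgan]
≡ (p3 ∧ ¬¬p2) ∨ ¬(¬¬p2 ∨ p3)   [double negation]
≡ (p3 ∧ p2) ∨ ¬(¬¬p2 ∨ p3)   [double negation]
≡ (p3 ∧ p2) ∨ (¬¬¬p2 ∧ ¬p3)   [De Morgan]
≡ (p3 ∧ p2) ∨ (¬p2 ∧ ¬p3)   [double negation]
≡ (p3 ∨ ¬p2) ∧ (p3 ∨ ¬p3) ∧ (p2 ∨ ¬p2) ∧ (p2 ∨ ¬p3)   [distribute ∨ over ∧]
≡ (p3 ∨ ¬p2) ∧ (p2 ∨ ¬p3)   [simplify]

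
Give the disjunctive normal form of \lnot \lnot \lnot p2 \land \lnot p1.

\lnot \lnot \lnot p2 \land \lnot p1
⇔ \lnot p2 \land \lnot p1   — double negation

\lnot p2 \land \lnot p1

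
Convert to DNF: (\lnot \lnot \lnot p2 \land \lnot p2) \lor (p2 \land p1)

(\lnot \lnot \lnot p2 \land \lnot p2) \lor (p2 \land p1)
≡ (\lnot p2 \land \lnot p2) \lor (p2 \land p1)   (double negation)
≡ \lnot p2 \lor (p2 \land p1)   (simplify)

\lnot p2 \lor (p2 \land p1)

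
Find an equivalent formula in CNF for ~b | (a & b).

~b | a

~b | (a & b)
= (~b | a) & (~b | b)   [distribute | over &]
= ~b | a   [simplify]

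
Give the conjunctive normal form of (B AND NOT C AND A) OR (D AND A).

(B AND NOT C AND A) OR (D AND A)
≡ (B OR D) AND (B OR A) AND (NOT C OR D) AND (NOT C OR A) AND (A OR D) AND (A OR A)   [distribute OR over AND]
≡ (B OR D) AND (NOT C OR D) AND A   [simplify]

(B OR D) AND (NOT C OR D) AND A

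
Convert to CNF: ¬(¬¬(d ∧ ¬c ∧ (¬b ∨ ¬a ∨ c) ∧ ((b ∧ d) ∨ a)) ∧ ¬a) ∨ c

¬d ∨ c ∨ a ∨ ¬b

¬(¬¬(d ∧ ¬c ∧ (¬b ∨ ¬a ∨ c) ∧ ((b ∧ d) ∨ a)) ∧ ¬a) ∨ c
≡ ¬¬¬(d ∧ ¬c ∧ (¬b ∨ ¬a ∨ c) ∧ ((b ∧ d) ∨ a)) ∨ ¬¬a ∨ c   — De Morgan
≡ ¬(d ∧ ¬c ∧ (¬b ∨ ¬a ∨ c) ∧ ((b ∧ d) ∨ a)) ∨ ¬¬a ∨ c   — double negation
≡ ¬d ∨ ¬¬c ∨ ¬(¬b ∨ ¬a ∨ c) ∨ ¬((b ∧ d) ∨ a) ∨ ¬¬a ∨ c   — De Morgan
≡ ¬d ∨ c ∨ ¬(¬b ∨ ¬a ∨ c) ∨ ¬((b ∧ d) ∨ a) ∨ ¬¬a ∨ c   — double negation
≡ ¬d ∨ c ∨ (¬¬b ∧ ¬¬a ∧ ¬c) ∨ ¬((b ∧ d) ∨ a) ∨ ¬¬a ∨ c   — De Morgan
≡ ¬d ∨ c ∨ (b ∧ ¬¬a ∧ ¬c) ∨ ¬((b ∧ d) ∨ a) ∨ ¬¬a ∨ c   — double negation
≡ ¬d ∨ c ∨ (b ∧ a ∧ ¬c) ∨ ¬((b ∧ d) ∨ a) ∨ ¬¬a ∨ c   — double negation
≡ ¬d ∨ c ∨ (b ∧ a ∧ ¬c) ∨ (¬(b ∧ d) ∧ ¬a) ∨ ¬¬a ∨ c   — De Morgan
≡ ¬d ∨ c ∨ (b ∧ a ∧ ¬c) ∨ ((¬b ∨ ¬d) ∧ ¬a) ∨ ¬¬a ∨ c   — De Morgan
≡ ¬d ∨ c ∨ (b ∧ a ∧ ¬c) ∨ ((¬b ∨ ¬d) ∧ ¬a) ∨ a ∨ c   — double negation
≡ (¬d ∨ c ∨ b ∨ ¬b ∨ ¬d ∨ a ∨ c) ∧ (¬d ∨ c ∨ b ∨ ¬a ∨ a ∨ c) ∧ (¬d ∨ c ∨ a ∨ ¬b ∨ ¬d ∨ a ∨ c) ∧ (¬d ∨ c ∨ a ∨ ¬a ∨ a ∨ c) ∧ (¬d ∨ c ∨ ¬c ∨ ¬b ∨ ¬d ∨ a ∨ c) ∧ (¬d ∨ c ∨ ¬c ∨ ¬a ∨ a ∨ c)   — distribute ∨ over ∧
≡ ¬d ∨ c ∨ a ∨ ¬b   — simplify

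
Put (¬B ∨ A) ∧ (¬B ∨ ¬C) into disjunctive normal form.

(¬B ∨ A) ∧ (¬B ∨ ¬C)
= ¬B ∧ ¬B ∨ ¬B ∧ ¬C ∨ A ∧ ¬B ∨ A ∧ ¬C   — distribute ∧ over ∨
= ¬B ∨ A ∧ ¬C   — simplify

¬B ∨ A ∧ ¬C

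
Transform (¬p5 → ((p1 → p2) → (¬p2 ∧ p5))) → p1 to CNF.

¬p5 ∨ p1

(¬p5 → ((p1 → p2) → (¬p2 ∧ p5))) → p1
⇔ ¬(¬p5 → ((p1 → p2) → (¬p2 ∧ p5))) ∨ p1   — eliminate →
⇔ ¬(¬¬p5 ∨ ((p1 → p2) → (¬p2 ∧ p5))) ∨ p1   — eliminate →
⇔ ¬(¬¬p5 ∨ ¬(p1 → p2) ∨ (¬p2 ∧ p5)) ∨ p1   — eliminate →
⇔ ¬(¬¬p5 ∨ ¬(¬p1 ∨ p2) ∨ (¬p2 ∧ p5)) ∨ p1   — eliminate →
⇔ (¬¬¬p5 ∧ ¬¬(¬p1 ∨ p2) ∧ ¬(¬p2 ∧ p5)) ∨ p1   — De Morgan
⇔ (¬p5 ∧ ¬¬(¬p1 ∨ p2) ∧ ¬(¬p2 ∧ p5)) ∨ p1   — double negation
⇔ (¬p5 ∧ (¬p1 ∨ p2) ∧ ¬(¬p2 ∧ p5)) ∨ p1   — double negation
⇔ (¬p5 ∧ (¬p1 ∨ p2) ∧ (¬¬p2 ∨ ¬p5)) ∨ p1   — De Morgan
⇔ (¬p5 ∧ (¬p1 ∨ p2) ∧ (p2 ∨ ¬p5)) ∨ p1   — double negation
⇔ (¬p5 ∨ p1) ∧ (¬p1 ∨ p2 ∨ p1) ∧ (p2 ∨ ¬p5 ∨ p1)   — distribute ∨ over ∧
⇔ ¬p5 ∨ p1   — simplify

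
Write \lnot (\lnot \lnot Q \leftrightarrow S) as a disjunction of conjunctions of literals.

\lnot (\lnot \lnot Q \leftrightarrow S)
≡ \lnot ((\lnot \lnot Q \to S) \land (S \to \lnot \lnot Q))   [eliminate \leftrightarrow]
≡ \lnot ((\lnot \lnot \lnot Q \lor S) \land (S \to \lnot \lnot Q))   [eliminate \to]
≡ \lnot ((\lnot \lnot \lnot Q \lor S) \land (\lnot S \lor \lnot \lnot Q))   [eliminate \to]
≡ \lnot (\lnot \lnot \lnot Q \lor S) \lor \lnot (\lnot S \lor \lnot \lnot Q)   [De Morgan]
≡ \lnot \lnot \lnot \lnot Q \land \lnot S \lor \lnot (\lnot S \lor \lnot \lnot Q)   [De Morgan]
≡ \lnot \lnot Q \land \lnot S \lor \lnot (\lnot S \lor \lnot \lnot Q)   [double negation]
≡ Q \land \lnot S \lor \lnot (\lnot S \lor \lnot \lnot Q)   [double negation]
≡ Q \land \lnot S \lor \lnot \lnot S \land \lnot \lnot \lnot Q   [De Morgan]
≡ Q \land \lnot S \lor S \land \lnot \lnot \lnot Q   [double negation]
≡ Q \land \lnot S \lor S \land \lnot Q   [double negation]

Q \land \lnot S \lor S \land \lnot Q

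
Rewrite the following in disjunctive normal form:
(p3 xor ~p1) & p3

(p3 xor ~p1) & p3
= ((p3 & ~~p1) | (~p3 & ~p1)) & p3   (expand xor)
= ((p3 & p1) | (~p3 & ~p1)) & p3   (double negation)
= (p3 & p1 & p3) | (~p3 & ~p1 & p3)   (distribute & over |)
= p3 & p1   (simplify)

p3 & p1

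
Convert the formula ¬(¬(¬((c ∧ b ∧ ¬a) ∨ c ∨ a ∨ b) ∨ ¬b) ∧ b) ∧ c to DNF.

¬b ∧ c

¬(¬(¬((c ∧ b ∧ ¬a) ∨ c ∨ a ∨ b) ∨ ¬b) ∧ b) ∧ c
= (¬¬(¬((c ∧ b ∧ ¬a) ∨ c ∨ a ∨ b) ∨ ¬b) ∨ ¬b) ∧ c   [De Morgan]
= (¬((c ∧ b ∧ ¬a) ∨ c ∨ a ∨ b) ∨ ¬b ∨ ¬b) ∧ c   [double negation]
= ((¬(c ∧ b ∧ ¬a) ∧ ¬c ∧ ¬a ∧ ¬b) ∨ ¬b ∨ ¬b) ∧ c   [De Morgan]
= (((¬c ∨ ¬b ∨ ¬¬a) ∧ ¬c ∧ ¬a ∧ ¬b) ∨ ¬b ∨ ¬b) ∧ c   [De Morgan]
= (((¬c ∨ ¬b ∨ a) ∧ ¬c ∧ ¬a ∧ ¬b) ∨ ¬b ∨ ¬b) ∧ c   [double negation]
= (¬c ∧ ¬c ∧ ¬a ∧ ¬b ∧ c) ∨ (¬b ∧ ¬c ∧ ¬a ∧ ¬b ∧ c) ∨ (a ∧ ¬c ∧ ¬a ∧ ¬b ∧ c) ∨ (¬b ∧ c) ∨ (¬b ∧ c)   [distribute ∧ over ∨]
= ¬b ∧ c   [simplify]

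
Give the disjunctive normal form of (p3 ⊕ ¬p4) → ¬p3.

(¬p4 ∧ p3) ∨ ¬p3

(p3 ⊕ ¬p4) → ¬p3
≡ ¬(p3 ⊕ ¬p4) ∨ ¬p3   [eliminate →]
≡ ¬((p3 ∧ ¬¬p4) ∨ (¬p3 ∧ ¬p4)) ∨ ¬p3   [expand ⊕]
≡ (¬(p3 ∧ ¬¬p4) ∧ ¬(¬p3 ∧ ¬p4)) ∨ ¬p3   [De Morgan]
≡ ((¬p3 ∨ ¬¬¬p4) ∧ ¬(¬p3 ∧ ¬p4)) ∨ ¬p3   [De Morgan]
≡ ((¬p3 ∨ ¬p4) ∧ ¬(¬p3 ∧ ¬p4)) ∨ ¬p3   [double negation]
≡ ((¬p3 ∨ ¬p4) ∧ (¬¬p3 ∨ ¬¬p4)) ∨ ¬p3   [De Morgan]
≡ ((¬p3 ∨ ¬p4) ∧ (p3 ∨ ¬¬p4)) ∨ ¬p3   [double negation]
≡ ((¬p3 ∨ ¬p4) ∧ (p3 ∨ p4)) ∨ ¬p3   [double negation]
≡ (¬p3 ∧ p3) ∨ (¬p3 ∧ p4) ∨ (¬p4 ∧ p3) ∨ (¬p4 ∧ p4) ∨ ¬p3   [distribute ∧ over ∨]
≡ (¬p4 ∧ p3) ∨ ¬p3   [simplify]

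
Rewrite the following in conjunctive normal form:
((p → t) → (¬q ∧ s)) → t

(¬p ∨ t) ∧ (q ∨ ¬s ∨ t)

((p → t) → (¬q ∧ s)) → t
≡ ¬((p → t) → (¬q ∧ s)) ∨ t   (eliminate →)
≡ ¬(¬(p → t) ∨ (¬q ∧ s)) ∨ t   (eliminate →)
≡ ¬(¬(¬p ∨ t) ∨ (¬q ∧ s)) ∨ t   (eliminate →)
≡ (¬¬(¬p ∨ t) ∧ ¬(¬q ∧ s)) ∨ t   (De Morgan)
≡ ((¬p ∨ t) ∧ ¬(¬q ∧ s)) ∨ t   (double negation)
≡ ((¬p ∨ t) ∧ (¬¬q ∨ ¬s)) ∨ t   (De Morgan)
≡ ((¬p ∨ t) ∧ (q ∨ ¬s)) ∨ t   (double negation)
≡ (¬p ∨ t ∨ t) ∧ (q ∨ ¬s ∨ t)   (distribute ∨ over ∧)
≡ (¬p ∨ t) ∧ (q ∨ ¬s ∨ t)   (simplify)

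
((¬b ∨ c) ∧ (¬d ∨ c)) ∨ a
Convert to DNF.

(¬b ∧ ¬d) ∨ c ∨ a

((¬b ∨ c) ∧ (¬d ∨ c)) ∨ a
= (¬b ∧ ¬d) ∨ (¬b ∧ c) ∨ (c ∧ ¬d) ∨ (c ∧ c) ∨ a   (distribute ∧ over ∨)
= (¬b ∧ ¬d) ∨ c ∨ a   (simplify)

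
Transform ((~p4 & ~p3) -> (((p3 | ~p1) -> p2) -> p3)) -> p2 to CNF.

((~p4 & ~p3) -> (((p3 | ~p1) -> p2) -> p3)) -> p2
≡ ~((~p4 & ~p3) -> (((p3 | ~p1) -> p2) -> p3)) | p2
≡ ~(~(~p4 & ~p3) | (((p3 | ~p1) -> p2) -> p3)) | p2
≡ ~(~(~p4 & ~p3) | ~((p3 | ~p1) -> p2) | p3) | p2
≡ ~(~(~p4 & ~p3) | ~(~(p3 | ~p1) | p2) | p3) | p2
≡ (~~(~p4 & ~p3) & ~~(~(p3 | ~p1) | p2) & ~p3) | p2
≡ (~p4 & ~p3 & ~~(~(p3 | ~p1) | p2) & ~p3) | p2
≡ (~p4 & ~p3 & (~(p3 | ~p1) | p2) & ~p3) | p2
≡ (~p4 & ~p3 & ((~p3 & ~~p1) | p2) & ~p3) | p2
≡ (~p4 & ~p3 & ((~p3 & p1) | p2) & ~p3) | p2
≡ (~p4 | p2) & (~p3 | p2) & (~p3 | p2 | p2) & (p1 | p2 | p2) & (~p3 | p2)
≡ (~p4 | p2) & (~p3 | p2) & (p1 | p2)

(~p4 | p2) & (~p3 | p2) & (p1 | p2)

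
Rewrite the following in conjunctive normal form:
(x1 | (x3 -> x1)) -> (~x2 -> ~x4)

(~x1 | x2 | ~x4) & (x3 | x2 | ~x4)

(x1 | (x3 -> x1)) -> (~x2 -> ~x4)
≡ ~(x1 | (x3 -> x1)) | (~x2 -> ~x4)   [eliminate ->]
≡ ~(x1 | ~x3 | x1) | (~x2 -> ~x4)   [eliminate ->]
≡ ~(x1 | ~x3 | x1) | ~~x2 | ~x4   [eliminate ->]
≡ (~x1 & ~~x3 & ~x1) | ~~x2 | ~x4   [De Morgan]
≡ (~x1 & x3 & ~x1) | ~~x2 | ~x4   [double negation]
≡ (~x1 & x3 & ~x1) | x2 | ~x4   [double negation]
≡ (~x1 | x2 | ~x4) & (x3 | x2 | ~x4) & (~x1 | x2 | ~x4)   [distribute | over &]
≡ (~x1 | x2 | ~x4) & (x3 | x2 | ~x4)   [simplify]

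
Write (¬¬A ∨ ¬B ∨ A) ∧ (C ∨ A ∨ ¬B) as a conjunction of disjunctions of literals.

(¬¬A ∨ ¬B ∨ A) ∧ (C ∨ A ∨ ¬B)
= (A ∨ ¬B ∨ A) ∧ (C ∨ A ∨ ¬B)   (double negation)
= A ∨ ¬B   (simplify)

A ∨ ¬B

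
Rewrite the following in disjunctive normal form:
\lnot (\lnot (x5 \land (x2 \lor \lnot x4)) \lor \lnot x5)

(x5 \land x2) \lor (x5 \land \lnot x4)

\lnot (\lnot (x5 \land (x2 \lor \lnot x4)) \lor \lnot x5)
≡ \lnot \lnot (x5 \land (x2 \lor \lnot x4)) \land \lnot \lnot x5   [De Morgan]
≡ x5 \land (x2 \lor \lnot x4) \land \lnot \lnot x5   [double negation]
≡ x5 \land (x2 \lor \lnot x4) \land x5   [double negation]
≡ (x5 \land x2 \land x5) \lor (x5 \land \lnot x4 \land x5)   [distribute \land over \lor]
≡ (x5 \land x2) \lor (x5 \land \lnot x4)   [simplify]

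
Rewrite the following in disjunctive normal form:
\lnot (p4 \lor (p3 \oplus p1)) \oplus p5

(\lnot p4 \land \lnot p3 \land \lnot p1 \land \lnot p5) \lor (\lnot p4 \land p1 \land p3 \land \lnot p5) \lor (p4 \land p5) \lor (p3 \land \lnot p1 \land p5) \lor (\lnot p3 \land p1 \land p5)

\lnot (p4 \lor (p3 \oplus p1)) \oplus p5
≡ (\lnot (p4 \lor (p3 \oplus p1)) \land \lnot p5) \lor (\lnot \lnot (p4 \lor (p3 \oplus p1)) \land p5)   [expand \oplus]
≡ (\lnot (p4 \lor (p3 \land \lnot p1) \lor (\lnot p3 \land p1)) \land \lnot p5) \lor (\lnot \lnot (p4 \lor (p3 \oplus p1)) \land p5)   [expand \oplus]
≡ (\lnot (p4 \lor (p3 \land \lnot p1) \lor (\lnot p3 \land p1)) \land \lnot p5) \lor (\lnot \lnot (p4 \lor (p3 \land \lnot p1) \lor (\lnot p3 \land p1)) \land p5)   [expand \oplus]
≡ (\lnot p4 \land \lnot (p3 \land \lnot p1) \land \lnot (\lnot p3 \land p1) \land \lnot p5) \lor (\lnot \lnot (p4 \lor (p3 \land \lnot p1) \lor (\lnot p3 \land p1)) \land p5)   [De Morgan]
≡ (\lnot p4 \land (\lnot p3 \lor \lnot \lnot p1) \land \lnot (\lnot p3 \land p1) \land \lnot p5) \lor (\lnot \lnot (p4 \lor (p3 \land \lnot p1) \lor (\lnot p3 \land p1)) \land p5)   [De Morgan]
≡ (\lnot p4 \land (\lnot p3 \lor p1) \land \lnot (\lnot p3 \land p1) \land \lnot p5) \lor (\lnot \lnot (p4 \lor (p3 \land \lnot p1) \lor (\lnot p3 \land p1)) \land p5)   [double negation]
≡ (\lnot p4 \land (\lnot p3 \lor p1) \land (\lnot \lnot p3 \lor \lnot p1) \land \lnot p5) \lor (\lnot \lnot (p4 \lor (p3 \land \lnot p1) \lor (\lnot p3 \land p1)) \land p5)   [De Morgan]
≡ (\lnot p4 \land (\lnot p3 \lor p1) \land (p3 \lor \lnot p1) \land \lnot p5) \lor (\lnot \lnot (p4 \lor (p3 \land \lnot p1) \lor (\lnot p3 \land p1)) \land p5)   [double negation]
≡ (\lnot p4 \land (\lnot p3 \lor p1) \land (p3 \lor \lnot p1) \land \lnot p5) \lor ((p4 \lor (p3 \land \lnot p1) \lor (\lnot p3 \land p1)) \land p5)   [double negation]
≡ (\lnot p4 \land \lnot p3 \land p3 \land \lnot p5) \lor (\lnot p4 \land \lnot p3 \land \lnot p1 \land \lnot p5) \lor (\lnot p4 \land p1 \land p3 \land \lnot p5) \lor (\lnot p4 \land p1 \land \lnot p1 \land \lnot p5) \lor (p4 \land p5) \lor (p3 \land \lnot p1 \land p5) \lor (\lnot p3 \land p1 \land p5)   [distribute \land over \lor]
≡ (\lnot p4 \land \lnot p3 \land \lnot p1 \land \lnot p5) \lor (\lnot p4 \land p1 \land p3 \land \lnot p5) \lor (p4 \land p5) \lor (p3 \land \lnot p1 \land p5) \lor (\lnot p3 \land p1 \land p5)   [simplify]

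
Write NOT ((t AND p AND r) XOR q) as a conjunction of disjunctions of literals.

(NOT t OR NOT p OR NOT r OR q) AND (NOT q OR t) AND (NOT q OR p) AND (NOT q OR r)

NOT ((t AND p AND r) XOR q)
≡ NOT (((t AND p AND r) OR q) AND NOT (t AND p AND r AND q))   — expand XOR
≡ NOT ((t AND p AND r) OR q) OR NOT NOT (t AND p AND r AND q)   — De Morgan
≡ (NOT (t AND p AND r) AND NOT q) OR NOT NOT (t AND p AND r AND q)   — De Morgan
≡ ((NOT t OR NOT p OR NOT r) AND NOT q) OR NOT NOT (t AND p AND r AND q)   — De Morgan
≡ ((NOT t OR NOT p OR NOT r) AND NOT q) OR (t AND p AND r AND q)   — double negation
≡ (NOT t OR NOT p OR NOT r OR t) AND (NOT t OR NOT p OR NOT r OR p) AND (NOT t OR NOT p OR NOT r OR r) AND (NOT t OR NOT p OR NOT r OR q) AND (NOT q OR t) AND (NOT q OR p) AND (NOT q OR r) AND (NOT q OR q)   — distribute OR over AND
≡ (NOT t OR NOT p OR NOT r OR q) AND (NOT q OR t) AND (NOT q OR p) AND (NOT q OR r)   — simplify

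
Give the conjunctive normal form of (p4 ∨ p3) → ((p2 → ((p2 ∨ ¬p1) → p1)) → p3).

(¬p4 ∨ p2 ∨ p3) ∧ (¬p4 ∨ ¬p1 ∨ p3)

(p4 ∨ p3) → ((p2 → ((p2 ∨ ¬p1) → p1)) → p3)
≡ ¬(p4 ∨ p3) ∨ ((p2 → ((p2 ∨ ¬p1) → p1)) → p3)   — eliminate →
≡ ¬(p4 ∨ p3) ∨ ¬(p2 → ((p2 ∨ ¬p1) → p1)) ∨ p3   — eliminate →
≡ ¬(p4 ∨ p3) ∨ ¬(¬p2 ∨ ((p2 ∨ ¬p1) → p1)) ∨ p3   — eliminate →
≡ ¬(p4 ∨ p3) ∨ ¬(¬p2 ∨ ¬(p2 ∨ ¬p1) ∨ p1) ∨ p3   — eliminate →
≡ (¬p4 ∧ ¬p3) ∨ ¬(¬p2 ∨ ¬(p2 ∨ ¬p1) ∨ p1) ∨ p3   — De Morgan
≡ (¬p4 ∧ ¬p3) ∨ (¬¬p2 ∧ ¬¬(p2 ∨ ¬p1) ∧ ¬p1) ∨ p3   — De Morgan
≡ (¬p4 ∧ ¬p3) ∨ (p2 ∧ ¬¬(p2 ∨ ¬p1) ∧ ¬p1) ∨ p3   — double negation
≡ (¬p4 ∧ ¬p3) ∨ (p2 ∧ (p2 ∨ ¬p1) ∧ ¬p1) ∨ p3   — double negation
≡ (¬p4 ∨ p2 ∨ p3) ∧ (¬p4 ∨ p2 ∨ ¬p1 ∨ p3) ∧ (¬p4 ∨ ¬p1 ∨ p3) ∧ (¬p3 ∨ p2 ∨ p3) ∧ (¬p3 ∨ p2 ∨ ¬p1 ∨ p3) ∧ (¬p3 ∨ ¬p1 ∨ p3)   — distribute ∨ over ∧
≡ (¬p4 ∨ p2 ∨ p3) ∧ (¬p4 ∨ ¬p1 ∨ p3)   — simplify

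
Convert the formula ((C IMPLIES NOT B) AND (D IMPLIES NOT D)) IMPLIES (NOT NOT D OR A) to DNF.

((C IMPLIES NOT B) AND (D IMPLIES NOT D)) IMPLIES (NOT NOT D OR A)
≡ NOT ((C IMPLIES NOT B) AND (D IMPLIES NOT D)) OR NOT NOT D OR A   — eliminate IMPLIES
≡ NOT ((NOT C OR NOT B) AND (D IMPLIES NOT D)) OR NOT NOT D OR A   — eliminate IMPLIES
≡ NOT ((NOT C OR NOT B) AND (NOT D OR NOT D)) OR NOT NOT D OR A   — eliminate IMPLIES
≡ NOT (NOT C OR NOT B) OR NOT (NOT D OR NOT D) OR NOT NOT D OR A   — De Morgan
≡ (NOT NOT C AND NOT NOT B) OR NOT (NOT D OR NOT D) OR NOT NOT D OR A   — De Morgan
≡ (C AND NOT NOT B) OR NOT (NOT D OR NOT D) OR NOT NOT D OR A   — double negation
≡ (C AND B) OR NOT (NOT D OR NOT D) OR NOT NOT D OR A   — double negation
≡ (C AND B) OR (NOT NOT D AND NOT NOT D) OR NOT NOT D OR A   — De Morgan
≡ (C AND B) OR (D AND NOT NOT D) OR NOT NOT D OR A   — double negation
≡ (C AND B) OR (D AND D) OR NOT NOT D OR A   — double negation
≡ (C AND B) OR (D AND D) OR D OR A   — double negation
≡ (C AND B) OR D OR A   — simplify

(C AND B) OR D OR A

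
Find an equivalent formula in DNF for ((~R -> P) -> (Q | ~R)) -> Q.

((~R -> P) -> (Q | ~R)) -> Q
≡ ~((~R -> P) -> (Q | ~R)) | Q   [eliminate ->]
≡ ~(~(~R -> P) | Q | ~R) | Q   [eliminate ->]
≡ ~(~(~~R | P) | Q | ~R) | Q   [eliminate ->]
≡ (~~(~~R | P) & ~Q & ~~R) | Q   [De Morgan]
≡ ((~~R | P) & ~Q & ~~R) | Q   [double negation]
≡ ((R | P) & ~Q & ~~R) | Q   [double negation]
≡ ((R | P) & ~Q & R) | Q   [double negation]
≡ (R & ~Q & R) | (P & ~Q & R) | Q   [distribute & over |]
≡ (R & ~Q) | Q   [simplify]

(R & ~Q) | Q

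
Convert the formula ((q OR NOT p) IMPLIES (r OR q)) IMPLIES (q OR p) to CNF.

((q OR NOT p) IMPLIES (r OR q)) IMPLIES (q OR p)
≡ NOT ((q OR NOT p) IMPLIES (r OR q)) OR q OR p   (eliminate IMPLIES)
≡ NOT (NOT (q OR NOT p) OR r OR q) OR q OR p   (eliminate IMPLIES)
≡ (NOT NOT (q OR NOT p) AND NOT r AND NOT q) OR q OR p   (De Morgan)
≡ ((q OR NOT p) AND NOT r AND NOT q) OR q OR p   (double negation)
≡ (q OR NOT p OR q OR p) AND (NOT r OR q OR p) AND (NOT q OR q OR p)   (distribute OR over AND)
≡ NOT r OR q OR p   (simplify)

NOT r OR q OR p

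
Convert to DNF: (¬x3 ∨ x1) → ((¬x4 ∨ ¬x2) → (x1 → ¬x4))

(x4 ∧ x2) ∨ ¬x1 ∨ ¬x4

(¬x3 ∨ x1) → ((¬x4 ∨ ¬x2) → (x1 → ¬x4))
≡ ¬(¬x3 ∨ x1) ∨ ((¬x4 ∨ ¬x2) → (x1 → ¬x4))
≡ ¬(¬x3 ∨ x1) ∨ ¬(¬x4 ∨ ¬x2) ∨ (x1 → ¬x4)
≡ ¬(¬x3 ∨ x1) ∨ ¬(¬x4 ∨ ¬x2) ∨ ¬x1 ∨ ¬x4
≡ (¬¬x3 ∧ ¬x1) ∨ ¬(¬x4 ∨ ¬x2) ∨ ¬x1 ∨ ¬x4
≡ (x3 ∧ ¬x1) ∨ ¬(¬x4 ∨ ¬x2) ∨ ¬x1 ∨ ¬x4
≡ (x3 ∧ ¬x1) ∨ (¬¬x4 ∧ ¬¬x2) ∨ ¬x1 ∨ ¬x4
≡ (x3 ∧ ¬x1) ∨ (x4 ∧ ¬¬x2) ∨ ¬x1 ∨ ¬x4
≡ (x3 ∧ ¬x1) ∨ (x4 ∧ x2) ∨ ¬x1 ∨ ¬x4
≡ (x4 ∧ x2) ∨ ¬x1 ∨ ¬x4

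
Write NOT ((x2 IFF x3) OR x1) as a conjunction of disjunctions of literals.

NOT ((x2 IFF x3) OR x1)
≡ NOT (((x2 IMPLIES x3) AND (x3 IMPLIES x2)) OR x1)   — eliminate IFF
≡ NOT (((NOT x2 OR x3) AND (x3 IMPLIES x2)) OR x1)   — eliminate IMPLIES
≡ NOT (((NOT x2 OR x3) AND (NOT x3 OR x2)) OR x1)   — eliminate IMPLIES
≡ NOT ((NOT x2 OR x3) AND (NOT x3 OR x2)) AND NOT x1   — De Morgan
≡ (NOT (NOT x2 OR x3) OR NOT (NOT x3 OR x2)) AND NOT x1   — De Morgan
≡ ((NOT NOT x2 AND NOT x3) OR NOT (NOT x3 OR x2)) AND NOT x1   — De Morgan
≡ ((x2 AND NOT x3) OR NOT (NOT x3 OR x2)) AND NOT x1   — double negation
≡ ((x2 AND NOT x3) OR (NOT NOT x3 AND NOT x2)) AND NOT x1   — De Morgan
≡ ((x2 AND NOT x3) OR (x3 AND NOT x2)) AND NOT x1   — double negation
≡ (x2 OR x3) AND (x2 OR NOT x2) AND (NOT x3 OR x3) AND (NOT x3 OR NOT x2) AND NOT x1   — distribute OR over AND
≡ (x2 OR x3) AND (NOT x3 OR NOT x2) AND NOT x1   — simplify

(x2 OR x3) AND (NOT x3 OR NOT x2) AND NOT x1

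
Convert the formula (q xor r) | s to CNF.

(q xor r) | s
= ((q | r) & ~(q & r)) | s   (expand xor)
= ((q | r) & (~q | ~r)) | s   (De Morgan)
= (q | r | s) & (~q | ~r | s)   (distribute | over &)

(q | r | s) & (~q | ~r | s)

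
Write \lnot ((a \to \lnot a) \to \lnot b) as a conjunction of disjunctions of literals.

\lnot a \land b

\lnot ((a \to \lnot a) \to \lnot b)
= \lnot (\lnot (a \to \lnot a) \lor \lnot b)   [eliminate \to]
= \lnot (\lnot (\lnot a \lor \lnot a) \lor \lnot b)   [eliminate \to]
= \lnot \lnot (\lnot a \lor \lnot a) \land \lnot \lnot b   [De Morgan]
= (\lnot a \lor \lnot a) \land \lnot \lnot b   [double negation]
= (\lnot a \lor \lnot a) \land b   [double negation]
= \lnot a \land b   [simplify]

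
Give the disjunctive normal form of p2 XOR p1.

p2 XOR p1
⇔ (p2 AND NOT p1) OR (NOT p2 AND p1)

(p2 AND NOT p1) OR (NOT p2 AND p1)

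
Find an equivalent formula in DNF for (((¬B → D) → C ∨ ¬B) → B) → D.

(((¬B → D) → C ∨ ¬B) → B) → D
≡ ¬(((¬B → D) → C ∨ ¬B) → B) ∨ D   — eliminate →
≡ ¬(¬((¬B → D) → C ∨ ¬B) ∨ B) ∨ D   — eliminate →
≡ ¬(¬(¬(¬B → D) ∨ C ∨ ¬B) ∨ B) ∨ D   — eliminate →
≡ ¬(¬(¬(¬¬B ∨ D) ∨ C ∨ ¬B) ∨ B) ∨ D   — eliminate →
≡ ¬¬(¬(¬¬B ∨ D) ∨ C ∨ ¬B) ∧ ¬B ∨ D   — De Morgan
≡ (¬(¬¬B ∨ D) ∨ C ∨ ¬B) ∧ ¬B ∨ D   — double negation
≡ (¬¬¬B ∧ ¬D ∨ C ∨ ¬B) ∧ ¬B ∨ D   — De Morgan
≡ (¬B ∧ ¬D ∨ C ∨ ¬B) ∧ ¬B ∨ D   — double negation
≡ ¬B ∧ ¬D ∧ ¬B ∨ C ∧ ¬B ∨ ¬B ∧ ¬B ∨ D   — distribute ∧ over ∨
≡ ¬B ∨ D   — simplify

¬B ∨ D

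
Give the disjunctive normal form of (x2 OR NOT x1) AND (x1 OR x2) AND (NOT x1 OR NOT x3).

(x2 AND NOT x1) OR (x2 AND NOT x3)

(x2 OR NOT x1) AND (x1 OR x2) AND (NOT x1 OR NOT x3)
≡ (x2 AND x1 AND NOT x1) OR (x2 AND x1 AND NOT x3) OR (x2 AND x2 AND NOT x1) OR (x2 AND x2 AND NOT x3) OR (NOT x1 AND x1 AND NOT x1) OR (NOT x1 AND x1 AND NOT x3) OR (NOT x1 AND x2 AND NOT x1) OR (NOT x1 AND x2 AND NOT x3)   [distribute AND over OR]
≡ (x2 AND NOT x1) OR (x2 AND NOT x3)   [simplify]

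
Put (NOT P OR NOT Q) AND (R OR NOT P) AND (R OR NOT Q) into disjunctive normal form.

(NOT P AND R) OR (NOT P AND NOT Q) OR (NOT Q AND R)

(NOT P OR NOT Q) AND (R OR NOT P) AND (R OR NOT Q)
⇔ (NOT P AND R AND R) OR (NOT P AND R AND NOT Q) OR (NOT P AND NOT P AND R) OR (NOT P AND NOT P AND NOT Q) OR (NOT Q AND R AND R) OR (NOT Q AND R AND NOT Q) OR (NOT Q AND NOT P AND R) OR (NOT Q AND NOT P AND NOT Q)   — distribute AND over OR
⇔ (NOT P AND R) OR (NOT P AND NOT Q) OR (NOT Q AND R)   — simplify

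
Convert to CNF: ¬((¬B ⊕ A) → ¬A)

¬((¬B ⊕ A) → ¬A)
⇔ ¬(¬(¬B ⊕ A) ∨ ¬A)   [eliminate →]
⇔ ¬(¬((¬B ∨ A) ∧ ¬(¬B ∧ A)) ∨ ¬A)   [expand ⊕]
⇔ ¬¬((¬B ∨ A) ∧ ¬(¬B ∧ A)) ∧ ¬¬A   [De Morgan]
⇔ (¬B ∨ A) ∧ ¬(¬B ∧ A) ∧ ¬¬A   [double negation]
⇔ (¬B ∨ A) ∧ (¬¬B ∨ ¬A) ∧ ¬¬A   [De Morgan]
⇔ (¬B ∨ A) ∧ (B ∨ ¬A) ∧ ¬¬A   [double negation]
⇔ (¬B ∨ A) ∧ (B ∨ ¬A) ∧ A   [double negation]
⇔ (B ∨ ¬A) ∧ A   [simplify]

(B ∨ ¬A) ∧ A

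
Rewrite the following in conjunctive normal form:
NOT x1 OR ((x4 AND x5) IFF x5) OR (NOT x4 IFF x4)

NOT x1 OR ((x4 AND x5) IFF x5) OR (NOT x4 IFF x4)
⇔ NOT x1 OR (((x4 AND x5) IMPLIES x5) AND (x5 IMPLIES (x4 AND x5))) OR (NOT x4 IFF x4)   (eliminate IFF)
⇔ NOT x1 OR ((NOT (x4 AND x5) OR x5) AND (x5 IMPLIES (x4 AND x5))) OR (NOT x4 IFF x4)   (eliminate IMPLIES)
⇔ NOT x1 OR ((NOT (x4 AND x5) OR x5) AND (NOT x5 OR (x4 AND x5))) OR (NOT x4 IFF x4)   (eliminate IMPLIES)
⇔ NOT x1 OR ((NOT (x4 AND x5) OR x5) AND (NOT x5 OR (x4 AND x5))) OR ((NOT x4 IMPLIES x4) AND (x4 IMPLIES NOT x4))   (eliminate IFF)
⇔ NOT x1 OR ((NOT (x4 AND x5) OR x5) AND (NOT x5 OR (x4 AND x5))) OR ((NOT NOT x4 OR x4) AND (x4 IMPLIES NOT x4))   (eliminate IMPLIES)
⇔ NOT x1 OR ((NOT (x4 AND x5) OR x5) AND (NOT x5 OR (x4 AND x5))) OR ((NOT NOT x4 OR x4) AND (NOT x4 OR NOT x4))   (eliminate IMPLIES)
⇔ NOT x1 OR ((NOT x4 OR NOT x5 OR x5) AND (NOT x5 OR (x4 AND x5))) OR ((NOT NOT x4 OR x4) AND (NOT x4 OR NOT x4))   (De Morgan)
⇔ NOT x1 OR ((NOT x4 OR NOT x5 OR x5) AND (NOT x5 OR (x4 AND x5))) OR ((x4 OR x4) AND (NOT x4 OR NOT x4))   (double negation)
⇔ (NOT x1 OR NOT x4 OR NOT x5 OR x5 OR x4 OR x4) AND (NOT x1 OR NOT x4 OR NOT x5 OR x5 OR NOT x4 OR NOT x4) AND (NOT x1 OR NOT x5 OR x4 OR x4 OR x4) AND (NOT x1 OR NOT x5 OR x4 OR NOT x4 OR NOT x4) AND (NOT x1 OR NOT x5 OR x5 OR x4 OR x4) AND (NOT x1 OR NOT x5 OR x5 OR NOT x4 OR NOT x4)   (distribute OR over AND)
⇔ NOT x1 OR NOT x5 OR x4   (simplify)

NOT x1 OR NOT x5 OR x4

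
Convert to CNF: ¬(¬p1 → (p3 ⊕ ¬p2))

¬(¬p1 → (p3 ⊕ ¬p2))
= ¬(¬¬p1 ∨ (p3 ⊕ ¬p2))   (eliminate →)
= ¬(¬¬p1 ∨ ((p3 ∨ ¬p2) ∧ ¬(p3 ∧ ¬p2)))   (expand ⊕)
= ¬¬¬p1 ∧ ¬((p3 ∨ ¬p2) ∧ ¬(p3 ∧ ¬p2))   (De Morgan)
= ¬p1 ∧ ¬((p3 ∨ ¬p2) ∧ ¬(p3 ∧ ¬p2))   (double negation)
= ¬p1 ∧ (¬(p3 ∨ ¬p2) ∨ ¬¬(p3 ∧ ¬p2))   (De Morgan)
= ¬p1 ∧ ((¬p3 ∧ ¬¬p2) ∨ ¬¬(p3 ∧ ¬p2))   (De Morgan)
= ¬p1 ∧ ((¬p3 ∧ p2) ∨ ¬¬(p3 ∧ ¬p2))   (double negation)
= ¬p1 ∧ ((¬p3 ∧ p2) ∨ (p3 ∧ ¬p2))   (double negation)
= ¬p1 ∧ (¬p3 ∨ p3) ∧ (¬p3 ∨ ¬p2) ∧ (p2 ∨ p3) ∧ (p2 ∨ ¬p2)   (distribute ∨ over ∧)
= ¬p1 ∧ (¬p3 ∨ ¬p2) ∧ (p2 ∨ p3)   (simplify)

¬p1 ∧ (¬p3 ∨ ¬p2) ∧ (p2 ∨ p3)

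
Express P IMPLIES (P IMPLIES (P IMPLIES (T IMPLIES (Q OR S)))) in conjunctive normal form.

P IMPLIES (P IMPLIES (P IMPLIES (T IMPLIES (Q OR S))))
≡ NOT P OR (P IMPLIES (P IMPLIES (T IMPLIES (Q OR S))))
≡ NOT P OR NOT P OR (P IMPLIES (T IMPLIES (Q OR S)))
≡ NOT P OR NOT P OR NOT P OR (T IMPLIES (Q OR S))
≡ NOT P OR NOT P OR NOT P OR NOT T OR Q OR S
≡ NOT P OR NOT T OR Q OR S

NOT P OR NOT T OR Q OR S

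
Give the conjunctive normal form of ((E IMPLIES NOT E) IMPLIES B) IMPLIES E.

((E IMPLIES NOT E) IMPLIES B) IMPLIES E
≡ NOT ((E IMPLIES NOT E) IMPLIES B) OR E   (eliminate IMPLIES)
≡ NOT (NOT (E IMPLIES NOT E) OR B) OR E   (eliminate IMPLIES)
≡ NOT (NOT (NOT E OR NOT E) OR B) OR E   (eliminate IMPLIES)
≡ (NOT NOT (NOT E OR NOT E) AND NOT B) OR E   (De Morgan)
≡ ((NOT E OR NOT E) AND NOT B) OR E   (double negation)
≡ (NOT E OR NOT E OR E) AND (NOT B OR E)   (distribute OR over AND)
≡ NOT B OR E   (simplify)

NOT B OR E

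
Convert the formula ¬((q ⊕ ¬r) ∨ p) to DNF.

¬((q ⊕ ¬r) ∨ p)
≡ ¬((q ∧ ¬¬r) ∨ (¬q ∧ ¬r) ∨ p)   — expand ⊕
≡ ¬(q ∧ ¬¬r) ∧ ¬(¬q ∧ ¬r) ∧ ¬p   — De Morgan
≡ (¬q ∨ ¬¬¬r) ∧ ¬(¬q ∧ ¬r) ∧ ¬p   — De Morgan
≡ (¬q ∨ ¬r) ∧ ¬(¬q ∧ ¬r) ∧ ¬p   — double negation
≡ (¬q ∨ ¬r) ∧ (¬¬q ∨ ¬¬r) ∧ ¬p   — De Morgan
≡ (¬q ∨ ¬r) ∧ (q ∨ ¬¬r) ∧ ¬p   — double negation
≡ (¬q ∨ ¬r) ∧ (q ∨ r) ∧ ¬p   — double negation
≡ (¬q ∧ q ∧ ¬p) ∨ (¬q ∧ r ∧ ¬p) ∨ (¬r ∧ q ∧ ¬p) ∨ (¬r ∧ r ∧ ¬p)   — distribute ∧ over ∨
≡ (¬q ∧ r ∧ ¬p) ∨ (¬r ∧ q ∧ ¬p)   — simplify

(¬q ∧ r ∧ ¬p) ∨ (¬r ∧ q ∧ ¬p)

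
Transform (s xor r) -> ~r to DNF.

(r & s) | ~r

(s xor r) -> ~r
⇔ ~(s xor r) | ~r   (eliminate ->)
⇔ ~((s & ~r) | (~s & r)) | ~r   (expand xor)
⇔ (~(s & ~r) & ~(~s & r)) | ~r   (De Morgan)
⇔ ((~s | ~~r) & ~(~s & r)) | ~r   (De Morgan)
⇔ ((~s | r) & ~(~s & r)) | ~r   (double negation)
⇔ ((~s | r) & (~~s | ~r)) | ~r   (De Morgan)
⇔ ((~s | r) & (s | ~r)) | ~r   (double negation)
⇔ (~s & s) | (~s & ~r) | (r & s) | (r & ~r) | ~r   (distribute & over |)
⇔ (r & s) | ~r   (simplify)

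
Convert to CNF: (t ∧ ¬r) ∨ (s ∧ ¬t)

(t ∨ s) ∧ (¬r ∨ s) ∧ (¬r ∨ ¬t)

(t ∧ ¬r) ∨ (s ∧ ¬t)
≡ (t ∨ s) ∧ (t ∨ ¬t) ∧ (¬r ∨ s) ∧ (¬r ∨ ¬t)   (distribute ∨ over ∧)
≡ (t ∨ s) ∧ (¬r ∨ s) ∧ (¬r ∨ ¬t)   (simplify)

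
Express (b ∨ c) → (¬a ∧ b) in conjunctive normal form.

(b ∨ c) → (¬a ∧ b)
= ¬(b ∨ c) ∨ (¬a ∧ b)   [eliminate →]
= (¬b ∧ ¬c) ∨ (¬a ∧ b)   [De Morgan]
= (¬b ∨ ¬a) ∧ (¬b ∨ b) ∧ (¬c ∨ ¬a) ∧ (¬c ∨ b)   [distribute ∨ over ∧]
= (¬b ∨ ¬a) ∧ (¬c ∨ ¬a) ∧ (¬c ∨ b)   [simplify]

(¬b ∨ ¬a) ∧ (¬c ∨ ¬a) ∧ (¬c ∨ b)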